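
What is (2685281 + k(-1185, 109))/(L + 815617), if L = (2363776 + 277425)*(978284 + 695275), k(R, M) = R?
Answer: 335512/552525814997 ≈ 6.0723e-7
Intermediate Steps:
L = 4420205704359 (L = 2641201*1673559 = 4420205704359)
(2685281 + k(-1185, 109))/(L + 815617) = (2685281 - 1185)/(4420205704359 + 815617) = 2684096/4420206519976 = 2684096*(1/4420206519976) = 335512/552525814997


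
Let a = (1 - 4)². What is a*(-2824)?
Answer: -25416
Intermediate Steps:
a = 9 (a = (-3)² = 9)
a*(-2824) = 9*(-2824) = -25416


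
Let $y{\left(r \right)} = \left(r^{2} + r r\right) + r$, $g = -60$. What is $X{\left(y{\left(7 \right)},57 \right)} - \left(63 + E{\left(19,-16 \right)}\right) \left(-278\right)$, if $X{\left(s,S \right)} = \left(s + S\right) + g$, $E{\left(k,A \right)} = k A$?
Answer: $-66896$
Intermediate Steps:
$E{\left(k,A \right)} = A k$
$y{\left(r \right)} = r + 2 r^{2}$ ($y{\left(r \right)} = \left(r^{2} + r^{2}\right) + r = 2 r^{2} + r = r + 2 r^{2}$)
$X{\left(s,S \right)} = -60 + S + s$ ($X{\left(s,S \right)} = \left(s + S\right) - 60 = \left(S + s\right) - 60 = -60 + S + s$)
$X{\left(y{\left(7 \right)},57 \right)} - \left(63 + E{\left(19,-16 \right)}\right) \left(-278\right) = \left(-60 + 57 + 7 \left(1 + 2 \cdot 7\right)\right) - \left(63 - 304\right) \left(-278\right) = \left(-60 + 57 + 7 \left(1 + 14\right)\right) - \left(63 - 304\right) \left(-278\right) = \left(-60 + 57 + 7 \cdot 15\right) - \left(-241\right) \left(-278\right) = \left(-60 + 57 + 105\right) - 66998 = 102 - 66998 = -66896$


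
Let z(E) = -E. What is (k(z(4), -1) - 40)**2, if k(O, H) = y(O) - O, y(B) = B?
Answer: 1600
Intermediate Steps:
k(O, H) = 0 (k(O, H) = O - O = 0)
(k(z(4), -1) - 40)**2 = (0 - 40)**2 = (-40)**2 = 1600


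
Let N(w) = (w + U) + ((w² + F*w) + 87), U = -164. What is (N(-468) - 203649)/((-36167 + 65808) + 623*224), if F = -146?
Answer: 83158/169193 ≈ 0.49150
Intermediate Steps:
N(w) = -77 + w² - 145*w (N(w) = (w - 164) + ((w² - 146*w) + 87) = (-164 + w) + (87 + w² - 146*w) = -77 + w² - 145*w)
(N(-468) - 203649)/((-36167 + 65808) + 623*224) = ((-77 + (-468)² - 145*(-468)) - 203649)/((-36167 + 65808) + 623*224) = ((-77 + 219024 + 67860) - 203649)/(29641 + 139552) = (286807 - 203649)/169193 = 83158*(1/169193) = 83158/169193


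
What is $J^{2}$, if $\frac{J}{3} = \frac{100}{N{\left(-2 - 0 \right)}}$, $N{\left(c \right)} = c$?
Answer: $22500$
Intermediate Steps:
$J = -150$ ($J = 3 \frac{100}{-2 - 0} = 3 \frac{100}{-2 + 0} = 3 \frac{100}{-2} = 3 \cdot 100 \left(- \frac{1}{2}\right) = 3 \left(-50\right) = -150$)
$J^{2} = \left(-150\right)^{2} = 22500$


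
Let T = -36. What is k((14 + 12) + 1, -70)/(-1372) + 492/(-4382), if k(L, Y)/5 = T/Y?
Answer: -171573/1503026 ≈ -0.11415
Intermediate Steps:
k(L, Y) = -180/Y (k(L, Y) = 5*(-36/Y) = -180/Y)
k((14 + 12) + 1, -70)/(-1372) + 492/(-4382) = -180/(-70)/(-1372) + 492/(-4382) = -180*(-1/70)*(-1/1372) + 492*(-1/4382) = (18/7)*(-1/1372) - 246/2191 = -9/4802 - 246/2191 = -171573/1503026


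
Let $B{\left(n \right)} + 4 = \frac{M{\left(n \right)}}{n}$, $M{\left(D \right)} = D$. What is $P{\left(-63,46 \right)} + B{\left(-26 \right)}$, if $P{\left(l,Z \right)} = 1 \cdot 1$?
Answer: $-2$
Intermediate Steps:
$P{\left(l,Z \right)} = 1$
$B{\left(n \right)} = -3$ ($B{\left(n \right)} = -4 + \frac{n}{n} = -4 + 1 = -3$)
$P{\left(-63,46 \right)} + B{\left(-26 \right)} = 1 - 3 = -2$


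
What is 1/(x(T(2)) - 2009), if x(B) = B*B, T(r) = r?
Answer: -1/2005 ≈ -0.00049875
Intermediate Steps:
x(B) = B**2
1/(x(T(2)) - 2009) = 1/(2**2 - 2009) = 1/(4 - 2009) = 1/(-2005) = -1/2005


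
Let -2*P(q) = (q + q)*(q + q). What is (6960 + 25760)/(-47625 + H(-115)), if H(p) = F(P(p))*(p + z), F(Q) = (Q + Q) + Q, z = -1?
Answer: 6544/1831395 ≈ 0.0035732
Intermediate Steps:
P(q) = -2*q² (P(q) = -(q + q)*(q + q)/2 = -2*q*2*q/2 = -2*q²)
F(Q) = 3*Q (F(Q) = 2*Q + Q = 3*Q)
H(p) = -6*p²*(-1 + p) (H(p) = (3*(-2*p²))*(p - 1) = (-6*p²)*(-1 + p) = -6*p²*(-1 + p))
(6960 + 25760)/(-47625 + H(-115)) = (6960 + 25760)/(-47625 + 6*(-115)²*(1 - 1*(-115))) = 32720/(-47625 + 6*13225*(1 + 115)) = 32720/(-47625 + 6*13225*116) = 32720/(-47625 + 9204600) = 32720/9156975 = 32720*(1/9156975) = 6544/1831395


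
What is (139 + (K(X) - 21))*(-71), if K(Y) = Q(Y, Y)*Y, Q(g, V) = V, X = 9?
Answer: -14129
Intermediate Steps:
K(Y) = Y² (K(Y) = Y*Y = Y²)
(139 + (K(X) - 21))*(-71) = (139 + (9² - 21))*(-71) = (139 + (81 - 21))*(-71) = (139 + 60)*(-71) = 199*(-71) = -14129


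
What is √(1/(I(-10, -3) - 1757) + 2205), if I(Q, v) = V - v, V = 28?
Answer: √6568860854/1726 ≈ 46.957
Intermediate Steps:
I(Q, v) = 28 - v
√(1/(I(-10, -3) - 1757) + 2205) = √(1/((28 - 1*(-3)) - 1757) + 2205) = √(1/((28 + 3) - 1757) + 2205) = √(1/(31 - 1757) + 2205) = √(1/(-1726) + 2205) = √(-1/1726 + 2205) = √(3805829/1726) = √6568860854/1726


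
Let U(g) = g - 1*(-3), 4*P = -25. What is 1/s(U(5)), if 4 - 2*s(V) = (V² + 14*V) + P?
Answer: -8/663 ≈ -0.012066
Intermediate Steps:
P = -25/4 (P = (¼)*(-25) = -25/4 ≈ -6.2500)
U(g) = 3 + g (U(g) = g + 3 = 3 + g)
s(V) = 41/8 - 7*V - V²/2 (s(V) = 2 - ((V² + 14*V) - 25/4)/2 = 2 - (-25/4 + V² + 14*V)/2 = 2 + (25/8 - 7*V - V²/2) = 41/8 - 7*V - V²/2)
1/s(U(5)) = 1/(41/8 - 7*(3 + 5) - (3 + 5)²/2) = 1/(41/8 - 7*8 - ½*8²) = 1/(41/8 - 56 - ½*64) = 1/(41/8 - 56 - 32) = 1/(-663/8) = -8/663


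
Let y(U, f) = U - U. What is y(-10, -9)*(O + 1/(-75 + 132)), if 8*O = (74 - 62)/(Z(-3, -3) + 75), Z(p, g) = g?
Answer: 0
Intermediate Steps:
O = 1/48 (O = ((74 - 62)/(-3 + 75))/8 = (12/72)/8 = (12*(1/72))/8 = (1/8)*(1/6) = 1/48 ≈ 0.020833)
y(U, f) = 0
y(-10, -9)*(O + 1/(-75 + 132)) = 0*(1/48 + 1/(-75 + 132)) = 0*(1/48 + 1/57) = 0*(35/912) = 0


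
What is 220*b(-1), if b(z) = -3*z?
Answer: 660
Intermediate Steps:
220*b(-1) = 220*(-3*(-1)) = 220*3 = 660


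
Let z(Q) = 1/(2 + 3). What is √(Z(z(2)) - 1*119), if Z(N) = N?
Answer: 3*I*√330/5 ≈ 10.9*I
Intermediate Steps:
z(Q) = ⅕ (z(Q) = 1/5 = ⅕)
√(Z(z(2)) - 1*119) = √(⅕ - 1*119) = √(⅕ - 119) = √(-594/5) = 3*I*√330/5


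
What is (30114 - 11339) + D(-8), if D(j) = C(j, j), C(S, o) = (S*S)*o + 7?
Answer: 18270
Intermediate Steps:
C(S, o) = 7 + o*S² (C(S, o) = S²*o + 7 = o*S² + 7 = 7 + o*S²)
D(j) = 7 + j³ (D(j) = 7 + j*j² = 7 + j³)
(30114 - 11339) + D(-8) = (30114 - 11339) + (7 + (-8)³) = 18775 + (7 - 512) = 18775 - 505 = 18270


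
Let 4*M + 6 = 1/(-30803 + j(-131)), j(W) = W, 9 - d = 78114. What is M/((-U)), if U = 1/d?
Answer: -14496678525/123736 ≈ -1.1716e+5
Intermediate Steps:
d = -78105 (d = 9 - 1*78114 = 9 - 78114 = -78105)
U = -1/78105 (U = 1/(-78105) = -1/78105 ≈ -1.2803e-5)
M = -185605/123736 (M = -3/2 + 1/(4*(-30803 - 131)) = -3/2 + (¼)/(-30934) = -3/2 + (¼)*(-1/30934) = -3/2 - 1/123736 = -185605/123736 ≈ -1.5000)
M/((-U)) = -185605/(123736*((-1*(-1/78105)))) = -185605/(123736*1/78105) = -185605/123736*78105 = -14496678525/123736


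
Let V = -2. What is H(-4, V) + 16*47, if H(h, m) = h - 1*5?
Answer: 743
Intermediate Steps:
H(h, m) = -5 + h (H(h, m) = h - 5 = -5 + h)
H(-4, V) + 16*47 = (-5 - 4) + 16*47 = -9 + 752 = 743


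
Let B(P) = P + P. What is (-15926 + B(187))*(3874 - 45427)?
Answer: 646232256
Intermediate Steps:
B(P) = 2*P
(-15926 + B(187))*(3874 - 45427) = (-15926 + 2*187)*(3874 - 45427) = (-15926 + 374)*(-41553) = -15552*(-41553) = 646232256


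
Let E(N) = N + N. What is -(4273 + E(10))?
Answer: -4293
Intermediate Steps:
E(N) = 2*N
-(4273 + E(10)) = -(4273 + 2*10) = -(4273 + 20) = -1*4293 = -4293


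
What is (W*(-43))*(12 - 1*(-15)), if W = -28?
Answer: 32508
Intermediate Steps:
(W*(-43))*(12 - 1*(-15)) = (-28*(-43))*(12 - 1*(-15)) = 1204*(12 + 15) = 1204*27 = 32508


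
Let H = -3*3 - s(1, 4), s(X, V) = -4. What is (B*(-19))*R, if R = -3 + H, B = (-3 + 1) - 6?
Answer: -1216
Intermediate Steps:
H = -5 (H = -3*3 - 1*(-4) = -9 + 4 = -5)
B = -8 (B = -2 - 6 = -8)
R = -8 (R = -3 - 5 = -8)
(B*(-19))*R = -8*(-19)*(-8) = 152*(-8) = -1216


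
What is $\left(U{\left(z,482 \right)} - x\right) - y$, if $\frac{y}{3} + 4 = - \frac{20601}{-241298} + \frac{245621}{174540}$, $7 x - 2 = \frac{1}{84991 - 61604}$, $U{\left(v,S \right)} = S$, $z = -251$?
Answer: $\frac{562197317914662229}{1149132213063380} \approx 489.24$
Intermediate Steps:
$x = \frac{46775}{163709}$ ($x = \frac{2}{7} + \frac{1}{7 \left(84991 - 61604\right)} = \frac{2}{7} + \frac{1}{7 \cdot 23387} = \frac{2}{7} + \frac{1}{7} \cdot \frac{1}{23387} = \frac{2}{7} + \frac{1}{163709} = \frac{46775}{163709} \approx 0.28572$)
$y = - \frac{52800528541}{7019358820}$ ($y = -12 + 3 \left(- \frac{20601}{-241298} + \frac{245621}{174540}\right) = -12 + 3 \left(\left(-20601\right) \left(- \frac{1}{241298}\right) + 245621 \cdot \frac{1}{174540}\right) = -12 + 3 \left(\frac{20601}{241298} + \frac{245621}{174540}\right) = -12 + 3 \cdot \frac{31431777299}{21058076460} = -12 + \frac{31431777299}{7019358820} = - \frac{52800528541}{7019358820} \approx -7.5221$)
$\left(U{\left(z,482 \right)} - x\right) - y = \left(482 - \frac{46775}{163709}\right) - - \frac{52800528541}{7019358820} = \left(482 - \frac{46775}{163709}\right) + \frac{52800528541}{7019358820} = \frac{78860963}{163709} + \frac{52800528541}{7019358820} = \frac{562197317914662229}{1149132213063380}$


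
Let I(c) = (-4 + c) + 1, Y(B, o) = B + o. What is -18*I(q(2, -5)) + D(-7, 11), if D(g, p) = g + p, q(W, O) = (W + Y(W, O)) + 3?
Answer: 22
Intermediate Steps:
q(W, O) = 3 + O + 2*W (q(W, O) = (W + (W + O)) + 3 = (W + (O + W)) + 3 = (O + 2*W) + 3 = 3 + O + 2*W)
I(c) = -3 + c
-18*I(q(2, -5)) + D(-7, 11) = -18*(-3 + (3 - 5 + 2*2)) + (-7 + 11) = -18*(-3 + (3 - 5 + 4)) + 4 = -18*(-3 + 2) + 4 = -18*(-1) + 4 = 18 + 4 = 22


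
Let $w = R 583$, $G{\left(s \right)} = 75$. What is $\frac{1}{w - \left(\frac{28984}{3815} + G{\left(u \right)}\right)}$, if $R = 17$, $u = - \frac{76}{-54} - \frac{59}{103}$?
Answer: $\frac{3815}{37495356} \approx 0.00010175$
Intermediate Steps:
$u = \frac{2321}{2781}$ ($u = \left(-76\right) \left(- \frac{1}{54}\right) - \frac{59}{103} = \frac{38}{27} - \frac{59}{103} = \frac{2321}{2781} \approx 0.83459$)
$w = 9911$ ($w = 17 \cdot 583 = 9911$)
$\frac{1}{w - \left(\frac{28984}{3815} + G{\left(u \right)}\right)} = \frac{1}{9911 + \left(\frac{28984}{-3815} - 75\right)} = \frac{1}{9911 + \left(28984 \left(- \frac{1}{3815}\right) - 75\right)} = \frac{1}{9911 - \frac{315109}{3815}} = \frac{1}{\frac{37495356}{3815}} = \frac{3815}{37495356}$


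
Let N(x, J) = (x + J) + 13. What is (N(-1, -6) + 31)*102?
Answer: 3774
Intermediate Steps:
N(x, J) = 13 + J + x (N(x, J) = (J + x) + 13 = 13 + J + x)
(N(-1, -6) + 31)*102 = ((13 - 6 - 1) + 31)*102 = (6 + 31)*102 = 37*102 = 3774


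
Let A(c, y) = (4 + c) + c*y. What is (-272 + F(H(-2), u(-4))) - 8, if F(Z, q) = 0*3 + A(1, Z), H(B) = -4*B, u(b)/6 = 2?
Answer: -267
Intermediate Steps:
u(b) = 12 (u(b) = 6*2 = 12)
A(c, y) = 4 + c + c*y
F(Z, q) = 5 + Z (F(Z, q) = 0*3 + (4 + 1 + 1*Z) = 0 + (4 + 1 + Z) = 0 + (5 + Z) = 5 + Z)
(-272 + F(H(-2), u(-4))) - 8 = (-272 + (5 - 4*(-2))) - 8 = (-272 + (5 + 8)) - 8 = (-272 + 13) - 8 = -259 - 8 = -267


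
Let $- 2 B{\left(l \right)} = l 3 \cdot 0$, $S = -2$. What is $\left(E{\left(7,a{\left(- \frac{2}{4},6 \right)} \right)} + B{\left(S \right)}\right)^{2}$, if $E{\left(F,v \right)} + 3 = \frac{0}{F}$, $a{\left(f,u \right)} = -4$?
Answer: $9$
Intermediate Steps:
$E{\left(F,v \right)} = -3$ ($E{\left(F,v \right)} = -3 + \frac{0}{F} = -3 + 0 = -3$)
$B{\left(l \right)} = 0$ ($B{\left(l \right)} = - \frac{l 3 \cdot 0}{2} = - \frac{3 l 0}{2} = \left(- \frac{1}{2}\right) 0 = 0$)
$\left(E{\left(7,a{\left(- \frac{2}{4},6 \right)} \right)} + B{\left(S \right)}\right)^{2} = \left(-3 + 0\right)^{2} = \left(-3\right)^{2} = 9$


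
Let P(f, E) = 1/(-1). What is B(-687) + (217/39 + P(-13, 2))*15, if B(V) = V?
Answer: -8041/13 ≈ -618.54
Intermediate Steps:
P(f, E) = -1
B(-687) + (217/39 + P(-13, 2))*15 = -687 + (217/39 - 1)*15 = -687 + (178/39)*15 = -687 + 890/13 = -8041/13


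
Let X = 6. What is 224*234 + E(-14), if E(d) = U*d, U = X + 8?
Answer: 52220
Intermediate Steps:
U = 14 (U = 6 + 8 = 14)
E(d) = 14*d
224*234 + E(-14) = 224*234 + 14*(-14) = 52416 - 196 = 52220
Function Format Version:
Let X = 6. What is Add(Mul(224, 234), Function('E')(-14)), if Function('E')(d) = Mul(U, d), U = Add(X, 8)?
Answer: 52220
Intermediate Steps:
U = 14 (U = Add(6, 8) = 14)
Function('E')(d) = Mul(14, d)
Add(Mul(224, 234), Function('E')(-14)) = Add(Mul(224, 234), Mul(14, -14)) = Add(52416, -196) = 52220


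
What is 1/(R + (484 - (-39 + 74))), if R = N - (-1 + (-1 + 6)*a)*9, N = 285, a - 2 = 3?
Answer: 1/518 ≈ 0.0019305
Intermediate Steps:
a = 5 (a = 2 + 3 = 5)
R = 69 (R = 285 - (-1 + (-1 + 6)*5)*9 = 285 - (-1 + 5*5)*9 = 285 - (-1 + 25)*9 = 285 - 24*9 = 285 - 1*216 = 285 - 216 = 69)
1/(R + (484 - (-39 + 74))) = 1/(69 + (484 - (-39 + 74))) = 1/(69 + (484 - 1*35)) = 1/(69 + (484 - 35)) = 1/(69 + 449) = 1/518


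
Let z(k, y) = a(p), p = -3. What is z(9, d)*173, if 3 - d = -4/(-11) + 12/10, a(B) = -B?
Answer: 519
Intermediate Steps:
d = 79/55 (d = 3 - (-4/(-11) + 12/10) = 3 - (-4*(-1/11) + 12*(⅒)) = 3 - (4/11 + 6/5) = 3 - 1*86/55 = 3 - 86/55 = 79/55 ≈ 1.4364)
z(k, y) = 3 (z(k, y) = -1*(-3) = 3)
z(9, d)*173 = 3*173 = 519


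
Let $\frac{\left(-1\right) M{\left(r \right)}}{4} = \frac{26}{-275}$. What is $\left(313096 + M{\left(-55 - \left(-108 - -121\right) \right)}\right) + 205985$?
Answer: $\frac{142747379}{275} \approx 5.1908 \cdot 10^{5}$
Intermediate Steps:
$M{\left(r \right)} = \frac{104}{275}$ ($M{\left(r \right)} = - 4 \frac{26}{-275} = - 4 \cdot 26 \left(- \frac{1}{275}\right) = \left(-4\right) \left(- \frac{26}{275}\right) = \frac{104}{275}$)
$\left(313096 + M{\left(-55 - \left(-108 - -121\right) \right)}\right) + 205985 = \left(313096 + \frac{104}{275}\right) + 205985 = \frac{86101504}{275} + 205985 = \frac{142747379}{275}$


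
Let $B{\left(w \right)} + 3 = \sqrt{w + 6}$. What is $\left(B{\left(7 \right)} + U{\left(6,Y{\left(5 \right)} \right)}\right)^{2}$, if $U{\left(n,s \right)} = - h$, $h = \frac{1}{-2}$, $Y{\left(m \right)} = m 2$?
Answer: $\frac{77}{4} - 5 \sqrt{13} \approx 1.2222$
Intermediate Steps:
$Y{\left(m \right)} = 2 m$
$B{\left(w \right)} = -3 + \sqrt{6 + w}$ ($B{\left(w \right)} = -3 + \sqrt{w + 6} = -3 + \sqrt{6 + w}$)
$h = - \frac{1}{2} \approx -0.5$
$U{\left(n,s \right)} = \frac{1}{2}$ ($U{\left(n,s \right)} = \left(-1\right) \left(- \frac{1}{2}\right) = \frac{1}{2}$)
$\left(B{\left(7 \right)} + U{\left(6,Y{\left(5 \right)} \right)}\right)^{2} = \left(\left(-3 + \sqrt{6 + 7}\right) + \frac{1}{2}\right)^{2} = \left(\left(-3 + \sqrt{13}\right) + \frac{1}{2}\right)^{2} = \left(- \frac{5}{2} + \sqrt{13}\right)^{2}$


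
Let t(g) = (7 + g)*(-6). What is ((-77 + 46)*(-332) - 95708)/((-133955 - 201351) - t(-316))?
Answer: 10677/42145 ≈ 0.25334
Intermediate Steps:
t(g) = -42 - 6*g
((-77 + 46)*(-332) - 95708)/((-133955 - 201351) - t(-316)) = ((-77 + 46)*(-332) - 95708)/((-133955 - 201351) - (-42 - 6*(-316))) = (-31*(-332) - 95708)/(-335306 - (-42 + 1896)) = (10292 - 95708)/(-335306 - 1*1854) = -85416/(-335306 - 1854) = -85416/(-337160) = -85416*(-1/337160) = 10677/42145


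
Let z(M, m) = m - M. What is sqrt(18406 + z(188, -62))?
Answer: 2*sqrt(4539) ≈ 134.74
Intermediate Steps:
sqrt(18406 + z(188, -62)) = sqrt(18406 + (-62 - 1*188)) = sqrt(18406 + (-62 - 188)) = sqrt(18406 - 250) = sqrt(18156) = 2*sqrt(4539)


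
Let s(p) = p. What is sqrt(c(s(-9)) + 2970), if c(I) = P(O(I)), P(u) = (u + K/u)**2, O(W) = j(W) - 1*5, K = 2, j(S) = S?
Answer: 3*sqrt(17259)/7 ≈ 56.303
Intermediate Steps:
O(W) = -5 + W (O(W) = W - 1*5 = W - 5 = -5 + W)
P(u) = (u + 2/u)**2
c(I) = (2 + (-5 + I)**2)**2/(-5 + I)**2
sqrt(c(s(-9)) + 2970) = sqrt((2 + (-5 - 9)**2)**2/(-5 - 9)**2 + 2970) = sqrt((2 + (-14)**2)**2/(-14)**2 + 2970) = sqrt((2 + 196)**2/196 + 2970) = sqrt((1/196)*198**2 + 2970) = sqrt((1/196)*39204 + 2970) = sqrt(9801/49 + 2970) = sqrt(155331/49) = 3*sqrt(17259)/7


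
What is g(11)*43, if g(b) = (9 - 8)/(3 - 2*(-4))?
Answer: 43/11 ≈ 3.9091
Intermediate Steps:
g(b) = 1/11 (g(b) = 1/(3 + 8) = 1/11)
g(11)*43 = (1/11)*43 = 43/11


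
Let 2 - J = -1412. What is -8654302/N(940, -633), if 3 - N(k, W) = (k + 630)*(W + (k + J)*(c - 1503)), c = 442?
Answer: -8654302/3922216393 ≈ -0.0022065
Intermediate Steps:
J = 1414 (J = 2 - 1*(-1412) = 2 + 1412 = 1414)
N(k, W) = 3 - (630 + k)*(-1500254 + W - 1061*k) (N(k, W) = 3 - (k + 630)*(W + (k + 1414)*(442 - 1503)) = 3 - (630 + k)*(W + (1414 + k)*(-1061)) = 3 - (630 + k)*(W + (-1500254 - 1061*k)) = 3 - (630 + k)*(-1500254 + W - 1061*k))
-8654302/N(940, -633) = -8654302/(945160023 - 630*(-633) + 1061*940² + 2168684*940 - 1*(-633)*940) = -8654302/(945160023 + 398790 + 1061*883600 + 2038562960 + 595020) = -8654302/(945160023 + 398790 + 937499600 + 2038562960 + 595020) = -8654302/3922216393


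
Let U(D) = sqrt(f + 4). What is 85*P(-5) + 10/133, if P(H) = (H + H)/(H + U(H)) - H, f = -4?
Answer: 79145/133 ≈ 595.08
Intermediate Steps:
U(D) = 0 (U(D) = sqrt(-4 + 4) = sqrt(0) = 0)
P(H) = 2 - H (P(H) = (H + H)/(H + 0) - H = (2*H)/H - H = 2 - H)
85*P(-5) + 10/133 = 85*(2 - 1*(-5)) + 10/133 = 85*(2 + 5) + 10*(1/133) = 85*7 + 10/133 = 595 + 10/133 = 79145/133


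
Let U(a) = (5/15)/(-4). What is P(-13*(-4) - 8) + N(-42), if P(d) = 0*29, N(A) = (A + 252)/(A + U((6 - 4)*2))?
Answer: -504/101 ≈ -4.9901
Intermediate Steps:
U(a) = -1/12 (U(a) = (5*(1/15))*(-1/4) = (1/3)*(-1/4) = -1/12)
N(A) = (252 + A)/(-1/12 + A) (N(A) = (A + 252)/(A - 1/12) = (252 + A)/(-1/12 + A))
P(d) = 0
P(-13*(-4) - 8) + N(-42) = 0 + 12*(252 - 42)/(-1 + 12*(-42)) = 0 + 12*210/(-1 - 504) = 0 + 12*210/(-505) = 0 + 12*(-1/505)*210 = 0 - 504/101 = -504/101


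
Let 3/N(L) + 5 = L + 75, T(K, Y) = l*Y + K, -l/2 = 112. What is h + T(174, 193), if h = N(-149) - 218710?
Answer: -20679675/79 ≈ -2.6177e+5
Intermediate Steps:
l = -224 (l = -2*112 = -224)
T(K, Y) = K - 224*Y (T(K, Y) = -224*Y + K = K - 224*Y)
N(L) = 3/(70 + L) (N(L) = 3/(-5 + (L + 75)) = 3/(-5 + (75 + L)) = 3/(70 + L))
h = -17278093/79 (h = 3/(70 - 149) - 218710 = 3/(-79) - 218710 = 3*(-1/79) - 218710 = -3/79 - 218710 = -17278093/79 ≈ -2.1871e+5)
h + T(174, 193) = -17278093/79 + (174 - 224*193) = -17278093/79 + (174 - 43232) = -17278093/79 - 43058 = -20679675/79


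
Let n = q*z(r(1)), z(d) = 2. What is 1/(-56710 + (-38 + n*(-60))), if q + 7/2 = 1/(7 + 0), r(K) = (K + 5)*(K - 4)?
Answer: -7/394416 ≈ -1.7748e-5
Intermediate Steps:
r(K) = (-4 + K)*(5 + K) (r(K) = (5 + K)*(-4 + K) = (-4 + K)*(5 + K))
q = -47/14 (q = -7/2 + 1/(7 + 0) = -7/2 + 1/7 = -47/14 ≈ -3.3571)
n = -47/7 (n = -47/14*2 = -47/7 ≈ -6.7143)
1/(-56710 + (-38 + n*(-60))) = 1/(-56710 + (-38 - 47/7*(-60))) = 1/(-56710 + (-38 + 2820/7)) = 1/(-56710 + 2554/7) = 1/(-394416/7) = -7/394416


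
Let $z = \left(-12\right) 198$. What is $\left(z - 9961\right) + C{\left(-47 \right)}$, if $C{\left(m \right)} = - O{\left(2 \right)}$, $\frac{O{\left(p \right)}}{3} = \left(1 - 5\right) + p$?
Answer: $-12331$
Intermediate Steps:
$O{\left(p \right)} = -12 + 3 p$ ($O{\left(p \right)} = 3 \left(\left(1 - 5\right) + p\right) = 3 \left(-4 + p\right) = -12 + 3 p$)
$C{\left(m \right)} = 6$ ($C{\left(m \right)} = - (-12 + 3 \cdot 2) = - (-12 + 6) = \left(-1\right) \left(-6\right) = 6$)
$z = -2376$
$\left(z - 9961\right) + C{\left(-47 \right)} = \left(-2376 - 9961\right) + 6 = -12337 + 6 = -12331$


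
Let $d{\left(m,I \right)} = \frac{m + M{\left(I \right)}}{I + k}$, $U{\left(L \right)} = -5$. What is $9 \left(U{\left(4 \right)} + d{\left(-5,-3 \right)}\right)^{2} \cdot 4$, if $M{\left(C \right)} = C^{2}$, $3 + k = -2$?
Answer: $1089$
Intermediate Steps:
$k = -5$ ($k = -3 - 2 = -5$)
$d{\left(m,I \right)} = \frac{m + I^{2}}{-5 + I}$ ($d{\left(m,I \right)} = \frac{m + I^{2}}{I - 5} = \frac{m + I^{2}}{-5 + I}$)
$9 \left(U{\left(4 \right)} + d{\left(-5,-3 \right)}\right)^{2} \cdot 4 = 9 \left(-5 + \frac{-5 + \left(-3\right)^{2}}{-5 - 3}\right)^{2} \cdot 4 = 9 \left(-5 + \frac{-5 + 9}{-8}\right)^{2} \cdot 4 = 9 \left(-5 - \frac{1}{2}\right)^{2} \cdot 4 = 9 \left(- \frac{11}{2}\right)^{2} \cdot 4 = 9 \cdot \frac{121}{4} \cdot 4 = \frac{1089}{4} \cdot 4 = 1089$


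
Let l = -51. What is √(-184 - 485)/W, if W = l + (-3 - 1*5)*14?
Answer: -I*√669/163 ≈ -0.15868*I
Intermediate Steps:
W = -163 (W = -51 + (-3 - 1*5)*14 = -51 + (-3 - 5)*14 = -51 - 8*14 = -51 - 112 = -163)
√(-184 - 485)/W = √(-184 - 485)/(-163) = √(-669)*(-1/163) = (I*√669)*(-1/163) = -I*√669/163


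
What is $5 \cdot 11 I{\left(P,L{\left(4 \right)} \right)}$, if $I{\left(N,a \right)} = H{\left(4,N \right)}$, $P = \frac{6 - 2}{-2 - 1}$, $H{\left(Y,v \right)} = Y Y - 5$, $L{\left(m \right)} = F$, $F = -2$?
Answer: $605$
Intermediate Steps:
$L{\left(m \right)} = -2$
$H{\left(Y,v \right)} = -5 + Y^{2}$ ($H{\left(Y,v \right)} = Y^{2} - 5 = -5 + Y^{2}$)
$P = - \frac{4}{3}$ ($P = \frac{4}{-3} = 4 \left(- \frac{1}{3}\right) = - \frac{4}{3} \approx -1.3333$)
$I{\left(N,a \right)} = 11$ ($I{\left(N,a \right)} = -5 + 4^{2} = -5 + 16 = 11$)
$5 \cdot 11 I{\left(P,L{\left(4 \right)} \right)} = 5 \cdot 11 \cdot 11 = 55 \cdot 11 = 605$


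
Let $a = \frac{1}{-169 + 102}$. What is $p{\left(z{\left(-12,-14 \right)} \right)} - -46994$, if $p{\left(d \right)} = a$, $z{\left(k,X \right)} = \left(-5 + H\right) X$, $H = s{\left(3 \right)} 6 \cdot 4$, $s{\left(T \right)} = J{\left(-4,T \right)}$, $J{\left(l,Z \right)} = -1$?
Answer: $\frac{3148597}{67} \approx 46994.0$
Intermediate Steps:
$s{\left(T \right)} = -1$
$H = -24$ ($H = \left(-1\right) 6 \cdot 4 = \left(-6\right) 4 = -24$)
$z{\left(k,X \right)} = - 29 X$ ($z{\left(k,X \right)} = \left(-5 - 24\right) X = - 29 X$)
$a = - \frac{1}{67}$ ($a = \frac{1}{-67} = - \frac{1}{67} \approx -0.014925$)
$p{\left(d \right)} = - \frac{1}{67}$
$p{\left(z{\left(-12,-14 \right)} \right)} - -46994 = - \frac{1}{67} - -46994 = - \frac{1}{67} + 46994 = \frac{3148597}{67}$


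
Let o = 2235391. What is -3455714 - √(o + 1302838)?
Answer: -3455714 - √3538229 ≈ -3.4576e+6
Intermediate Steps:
-3455714 - √(o + 1302838) = -3455714 - √(2235391 + 1302838) = -3455714 - √3538229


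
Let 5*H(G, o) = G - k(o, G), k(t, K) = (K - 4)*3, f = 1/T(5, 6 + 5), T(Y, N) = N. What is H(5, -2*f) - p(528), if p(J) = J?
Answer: -2638/5 ≈ -527.60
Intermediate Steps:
f = 1/11 (f = 1/(6 + 5) = 1/11 ≈ 0.090909)
k(t, K) = -12 + 3*K (k(t, K) = (-4 + K)*3 = -12 + 3*K)
H(G, o) = 12/5 - 2*G/5 (H(G, o) = (G - (-12 + 3*G))/5 = (G + (12 - 3*G))/5 = (12 - 2*G)/5 = 12/5 - 2*G/5)
H(5, -2*f) - p(528) = (12/5 - ⅖*5) - 1*528 = (12/5 - 2) - 528 = ⅖ - 528 = -2638/5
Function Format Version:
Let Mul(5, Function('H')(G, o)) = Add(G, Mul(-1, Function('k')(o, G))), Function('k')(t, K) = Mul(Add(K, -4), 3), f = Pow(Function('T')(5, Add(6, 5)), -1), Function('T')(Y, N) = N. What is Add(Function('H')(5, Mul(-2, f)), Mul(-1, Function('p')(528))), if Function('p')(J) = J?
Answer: Rational(-2638, 5) ≈ -527.60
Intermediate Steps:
f = Rational(1, 11) (f = Pow(Add(6, 5), -1) = Pow(11, -1) = Rational(1, 11) ≈ 0.090909)
Function('k')(t, K) = Add(-12, Mul(3, K)) (Function('k')(t, K) = Mul(Add(-4, K), 3) = Add(-12, Mul(3, K)))
Function('H')(G, o) = Add(Rational(12, 5), Mul(Rational(-2, 5), G)) (Function('H')(G, o) = Mul(Rational(1, 5), Add(G, Mul(-1, Add(-12, Mul(3, G))))) = Mul(Rational(1, 5), Add(G, Add(12, Mul(-3, G)))) = Mul(Rational(1, 5), Add(12, Mul(-2, G))) = Add(Rational(12, 5), Mul(Rational(-2, 5), G)))
Add(Function('H')(5, Mul(-2, f)), Mul(-1, Function('p')(528))) = Add(Add(Rational(12, 5), Mul(Rational(-2, 5), 5)), Mul(-1, 528)) = Add(Add(Rational(12, 5), -2), -528) = Add(Rational(2, 5), -528) = Rational(-2638, 5)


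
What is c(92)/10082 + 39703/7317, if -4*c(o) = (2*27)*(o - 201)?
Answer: 822105223/147539988 ≈ 5.5721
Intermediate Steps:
c(o) = 5427/2 - 27*o/2 (c(o) = -2*27*(o - 201)/4 = -27*(-201 + o)/2 = -(-10854 + 54*o)/4 = 5427/2 - 27*o/2)
c(92)/10082 + 39703/7317 = (5427/2 - 27/2*92)/10082 + 39703/7317 = (5427/2 - 1242)*(1/10082) + 39703*(1/7317) = (2943/2)*(1/10082) + 39703/7317 = 2943/20164 + 39703/7317 = 822105223/147539988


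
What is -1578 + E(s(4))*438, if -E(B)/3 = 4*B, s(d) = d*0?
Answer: -1578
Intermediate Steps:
s(d) = 0
E(B) = -12*B
-1578 + E(s(4))*438 = -1578 - 12*0*438 = -1578 + 0*438 = -1578 + 0 = -1578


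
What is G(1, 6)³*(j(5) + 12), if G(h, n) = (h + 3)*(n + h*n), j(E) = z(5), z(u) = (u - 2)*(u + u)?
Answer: 4644864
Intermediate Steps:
z(u) = 2*u*(-2 + u) (z(u) = (-2 + u)*(2*u) = 2*u*(-2 + u))
j(E) = 30 (j(E) = 2*5*(-2 + 5) = 2*5*3 = 30)
G(h, n) = (3 + h)*(n + h*n)
G(1, 6)³*(j(5) + 12) = (6*(3 + 1² + 4*1))³*(30 + 12) = (6*(3 + 1 + 4))³*42 = (6*8)³*42 = 48³*42 = 110592*42 = 4644864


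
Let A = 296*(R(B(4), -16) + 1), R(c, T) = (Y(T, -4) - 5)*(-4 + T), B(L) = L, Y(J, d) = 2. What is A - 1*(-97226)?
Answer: 115282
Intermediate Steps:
R(c, T) = 12 - 3*T (R(c, T) = (2 - 5)*(-4 + T) = -3*(-4 + T) = 12 - 3*T)
A = 18056 (A = 296*((12 - 3*(-16)) + 1) = 296*((12 + 48) + 1) = 296*(60 + 1) = 296*61 = 18056)
A - 1*(-97226) = 18056 - 1*(-97226) = 18056 + 97226 = 115282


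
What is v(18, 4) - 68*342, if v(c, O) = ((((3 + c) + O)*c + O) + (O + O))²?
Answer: 190188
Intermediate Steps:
v(c, O) = (3*O + c*(3 + O + c))² (v(c, O) = (((3 + O + c)*c + O) + 2*O)² = ((c*(3 + O + c) + O) + 2*O)² = ((O + c*(3 + O + c)) + 2*O)² = (3*O + c*(3 + O + c))²)
v(18, 4) - 68*342 = (18² + 3*4 + 3*18 + 4*18)² - 68*342 = (324 + 12 + 54 + 72)² - 23256 = 462² - 23256 = 213444 - 23256 = 190188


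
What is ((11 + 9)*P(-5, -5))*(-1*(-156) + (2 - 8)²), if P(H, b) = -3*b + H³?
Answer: -422400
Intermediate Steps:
P(H, b) = H³ - 3*b
((11 + 9)*P(-5, -5))*(-1*(-156) + (2 - 8)²) = ((11 + 9)*((-5)³ - 3*(-5)))*(-1*(-156) + (2 - 8)²) = (20*(-125 + 15))*(156 + (-6)²) = (20*(-110))*(156 + 36) = -2200*192 = -422400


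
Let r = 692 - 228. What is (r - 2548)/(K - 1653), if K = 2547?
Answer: -1042/447 ≈ -2.3311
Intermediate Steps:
r = 464
(r - 2548)/(K - 1653) = (464 - 2548)/(2547 - 1653) = -2084/894 = -2084*1/894 = -1042/447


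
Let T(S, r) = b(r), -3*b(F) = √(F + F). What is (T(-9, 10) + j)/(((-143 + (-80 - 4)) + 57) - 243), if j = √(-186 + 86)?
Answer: -10*I/413 + 2*√5/1239 ≈ 0.0036095 - 0.024213*I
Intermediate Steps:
b(F) = -√2*√F/3 (b(F) = -√(F + F)/3 = -√2*√F/3)
T(S, r) = -√2*√r/3
j = 10*I (j = √(-100) = 10*I ≈ 10.0*I)
(T(-9, 10) + j)/(((-143 + (-80 - 4)) + 57) - 243) = (-√2*√10/3 + 10*I)/(((-143 + (-80 - 4)) + 57) - 243) = (-2*√5/3 + 10*I)/(((-143 - 84) + 57) - 243) = (10*I - 2*√5/3)/((-227 + 57) - 243) = (10*I - 2*√5/3)/(-170 - 243) = (10*I - 2*√5/3)/(-413) = (10*I - 2*√5/3)*(-1/413) = -10*I/413 + 2*√5/1239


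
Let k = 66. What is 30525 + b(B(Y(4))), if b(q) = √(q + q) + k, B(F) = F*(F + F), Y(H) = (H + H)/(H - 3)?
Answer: 30607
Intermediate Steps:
Y(H) = 2*H/(-3 + H) (Y(H) = (2*H)/(-3 + H) = 2*H/(-3 + H))
B(F) = 2*F² (B(F) = F*(2*F) = 2*F²)
b(q) = 66 + √2*√q (b(q) = √(q + q) + 66 = √(2*q) + 66 = √2*√q + 66 = 66 + √2*√q)
30525 + b(B(Y(4))) = 30525 + (66 + √2*√(2*(2*4/(-3 + 4))²)) = 30525 + (66 + √2*√(2*(2*4/1)²)) = 30525 + (66 + √2*√(2*(2*4*1)²)) = 30525 + (66 + √2*√(2*8²)) = 30525 + (66 + √2*√(2*64)) = 30525 + (66 + √2*√128) = 30525 + (66 + √2*(8*√2)) = 30525 + (66 + 16) = 30525 + 82 = 30607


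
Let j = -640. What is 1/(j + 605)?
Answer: -1/35 ≈ -0.028571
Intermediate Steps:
1/(j + 605) = 1/(-640 + 605) = 1/(-35) = -1/35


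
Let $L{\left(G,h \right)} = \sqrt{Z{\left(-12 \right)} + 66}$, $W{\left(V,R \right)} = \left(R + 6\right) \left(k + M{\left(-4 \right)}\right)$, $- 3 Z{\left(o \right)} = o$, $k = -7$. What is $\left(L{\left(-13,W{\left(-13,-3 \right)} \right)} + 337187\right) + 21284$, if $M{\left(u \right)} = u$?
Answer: $358471 + \sqrt{70} \approx 3.5848 \cdot 10^{5}$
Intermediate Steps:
$Z{\left(o \right)} = - \frac{o}{3}$
$W{\left(V,R \right)} = -66 - 11 R$ ($W{\left(V,R \right)} = \left(R + 6\right) \left(-7 - 4\right) = \left(6 + R\right) \left(-11\right) = -66 - 11 R$)
$L{\left(G,h \right)} = \sqrt{70}$ ($L{\left(G,h \right)} = \sqrt{\left(- \frac{1}{3}\right) \left(-12\right) + 66} = \sqrt{4 + 66} = \sqrt{70}$)
$\left(L{\left(-13,W{\left(-13,-3 \right)} \right)} + 337187\right) + 21284 = \left(\sqrt{70} + 337187\right) + 21284 = \left(337187 + \sqrt{70}\right) + 21284 = 358471 + \sqrt{70}$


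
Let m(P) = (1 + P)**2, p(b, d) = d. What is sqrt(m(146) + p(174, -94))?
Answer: sqrt(21515) ≈ 146.68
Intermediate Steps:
sqrt(m(146) + p(174, -94)) = sqrt((1 + 146)**2 - 94) = sqrt(147**2 - 94) = sqrt(21609 - 94) = sqrt(21515)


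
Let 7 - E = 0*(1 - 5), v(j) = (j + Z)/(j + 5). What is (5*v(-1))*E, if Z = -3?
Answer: -35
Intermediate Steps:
v(j) = (-3 + j)/(5 + j) (v(j) = (j - 3)/(j + 5) = (-3 + j)/(5 + j))
E = 7 (E = 7 - 0*(1 - 5) = 7 - 0*(-4) = 7 - 1*0 = 7 + 0 = 7)
(5*v(-1))*E = (5*((-3 - 1)/(5 - 1)))*7 = (5*(-4/4))*7 = (5*((¼)*(-4)))*7 = (5*(-1))*7 = -5*7 = -35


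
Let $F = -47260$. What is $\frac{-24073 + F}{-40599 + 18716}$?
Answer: $\frac{71333}{21883} \approx 3.2597$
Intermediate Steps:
$\frac{-24073 + F}{-40599 + 18716} = \frac{-24073 - 47260}{-40599 + 18716} = - \frac{71333}{-21883} = \left(-71333\right) \left(- \frac{1}{21883}\right) = \frac{71333}{21883}$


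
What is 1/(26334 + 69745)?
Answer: 1/96079 ≈ 1.0408e-5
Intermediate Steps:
1/(26334 + 69745) = 1/96079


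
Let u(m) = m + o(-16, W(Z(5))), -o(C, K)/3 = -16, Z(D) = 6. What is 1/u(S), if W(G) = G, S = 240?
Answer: 1/288 ≈ 0.0034722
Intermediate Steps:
o(C, K) = 48 (o(C, K) = -3*(-16) = 48)
u(m) = 48 + m (u(m) = m + 48 = 48 + m)
1/u(S) = 1/(48 + 240) = 1/288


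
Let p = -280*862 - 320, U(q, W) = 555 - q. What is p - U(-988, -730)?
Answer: -243223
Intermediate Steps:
p = -241680 (p = -241360 - 320 = -241680)
p - U(-988, -730) = -241680 - (555 - 1*(-988)) = -241680 - (555 + 988) = -241680 - 1*1543 = -241680 - 1543 = -243223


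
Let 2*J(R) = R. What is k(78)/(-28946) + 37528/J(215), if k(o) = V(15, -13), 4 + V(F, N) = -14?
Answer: 1086287423/3111695 ≈ 349.10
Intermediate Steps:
V(F, N) = -18 (V(F, N) = -4 - 14 = -18)
J(R) = R/2
k(o) = -18
k(78)/(-28946) + 37528/J(215) = -18/(-28946) + 37528/(((½)*215)) = -18*(-1/28946) + 37528/(215/2) = 9/14473 + 37528*(2/215) = 9/14473 + 75056/215 = 1086287423/3111695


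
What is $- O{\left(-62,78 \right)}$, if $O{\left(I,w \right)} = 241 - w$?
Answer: $-163$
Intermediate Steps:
$- O{\left(-62,78 \right)} = - (241 - 78) = \left(-1\right) 163 = -163$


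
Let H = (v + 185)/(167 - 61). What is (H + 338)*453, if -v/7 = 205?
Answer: 7831917/53 ≈ 1.4777e+5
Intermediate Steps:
v = -1435 (v = -7*205 = -1435)
H = -625/53 (H = (-1435 + 185)/(167 - 61) = -1250/106 = -1250*1/106 = -625/53 ≈ -11.792)
(H + 338)*453 = (-625/53 + 338)*453 = (17289/53)*453 = 7831917/53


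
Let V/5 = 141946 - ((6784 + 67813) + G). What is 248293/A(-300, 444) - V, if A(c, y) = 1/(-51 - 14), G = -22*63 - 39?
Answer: -16482915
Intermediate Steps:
G = -1425 (G = -1386 - 39 = -1425)
A(c, y) = -1/65 (A(c, y) = 1/(-65) = -1/65)
V = 343870 (V = 5*(141946 - ((6784 + 67813) - 1425)) = 5*(141946 - (74597 - 1425)) = 5*(141946 - 1*73172) = 5*(141946 - 73172) = 5*68774 = 343870)
248293/A(-300, 444) - V = 248293/(-1/65) - 1*343870 = 248293*(-65) - 343870 = -16139045 - 343870 = -16482915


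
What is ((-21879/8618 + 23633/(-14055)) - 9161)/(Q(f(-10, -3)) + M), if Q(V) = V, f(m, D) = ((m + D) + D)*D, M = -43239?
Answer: 1110146372929/5231552634090 ≈ 0.21220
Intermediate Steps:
f(m, D) = D*(m + 2*D) (f(m, D) = ((D + m) + D)*D = (m + 2*D)*D = D*(m + 2*D))
((-21879/8618 + 23633/(-14055)) - 9161)/(Q(f(-10, -3)) + M) = ((-21879/8618 + 23633/(-14055)) - 9161)/(-3*(-10 + 2*(-3)) - 43239) = ((-21879*1/8618 + 23633*(-1/14055)) - 9161)/(-3*(-10 - 6) - 43239) = ((-21879/8618 - 23633/14055) - 9161)/(-3*(-16) - 43239) = (-511178539/121125990 - 9161)/(48 - 43239) = -1110146372929/121125990/(-43191) = -1110146372929/121125990*(-1/43191) = 1110146372929/5231552634090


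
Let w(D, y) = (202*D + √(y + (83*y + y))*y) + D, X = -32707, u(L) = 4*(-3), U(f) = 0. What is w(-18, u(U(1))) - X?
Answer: 29053 - 24*I*√255 ≈ 29053.0 - 383.25*I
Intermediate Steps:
u(L) = -12
w(D, y) = 203*D + √85*y^(3/2) (w(D, y) = (202*D + √(y + 84*y)*y) + D = (202*D + √(85*y)*y) + D = (202*D + (√85*√y)*y) + D = (202*D + √85*y^(3/2)) + D = 203*D + √85*y^(3/2))
w(-18, u(U(1))) - X = (203*(-18) + √85*(-12)^(3/2)) - 1*(-32707) = (-3654 + √85*(-24*I*√3)) + 32707 = (-3654 - 24*I*√255) + 32707 = 29053 - 24*I*√255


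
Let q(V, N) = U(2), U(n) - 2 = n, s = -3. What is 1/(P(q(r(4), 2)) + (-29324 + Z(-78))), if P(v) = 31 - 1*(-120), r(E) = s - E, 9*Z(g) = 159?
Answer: -3/87466 ≈ -3.4299e-5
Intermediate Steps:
Z(g) = 53/3 (Z(g) = (⅑)*159 = 53/3)
r(E) = -3 - E
U(n) = 2 + n
q(V, N) = 4 (q(V, N) = 2 + 2 = 4)
P(v) = 151 (P(v) = 31 + 120 = 151)
1/(P(q(r(4), 2)) + (-29324 + Z(-78))) = 1/(151 + (-29324 + 53/3)) = 1/(151 - 87919/3) = 1/(-87466/3) = -3/87466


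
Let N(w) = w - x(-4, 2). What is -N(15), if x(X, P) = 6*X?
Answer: -39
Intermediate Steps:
N(w) = 24 + w (N(w) = w - 6*(-4) = w - 1*(-24) = w + 24 = 24 + w)
-N(15) = -(24 + 15) = -1*39 = -39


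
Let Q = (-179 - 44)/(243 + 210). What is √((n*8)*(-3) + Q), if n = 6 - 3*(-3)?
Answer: I*√73976259/453 ≈ 18.987*I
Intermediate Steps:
n = 15 (n = 6 + 9 = 15)
Q = -223/453 ≈ -0.49227
√((n*8)*(-3) + Q) = √((15*8)*(-3) - 223/453) = √(120*(-3) - 223/453) = √(-360 - 223/453) = √(-163303/453) = I*√73976259/453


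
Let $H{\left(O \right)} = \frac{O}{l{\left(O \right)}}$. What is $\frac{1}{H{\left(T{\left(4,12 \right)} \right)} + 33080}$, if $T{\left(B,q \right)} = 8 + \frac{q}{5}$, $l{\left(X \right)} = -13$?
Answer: $\frac{5}{165396} \approx 3.023 \cdot 10^{-5}$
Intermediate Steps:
$T{\left(B,q \right)} = 8 + \frac{q}{5}$ ($T{\left(B,q \right)} = 8 + q \frac{1}{5} = 8 + \frac{q}{5}$)
$H{\left(O \right)} = - \frac{O}{13}$ ($H{\left(O \right)} = \frac{O}{-13} = O \left(- \frac{1}{13}\right) = - \frac{O}{13}$)
$\frac{1}{H{\left(T{\left(4,12 \right)} \right)} + 33080} = \frac{1}{- \frac{8 + \frac{1}{5} \cdot 12}{13} + 33080} = \frac{1}{- \frac{8 + \frac{12}{5}}{13} + 33080} = \frac{1}{\left(- \frac{1}{13}\right) \frac{52}{5} + 33080} = \frac{1}{- \frac{4}{5} + 33080} = \frac{1}{\frac{165396}{5}} = \frac{5}{165396}$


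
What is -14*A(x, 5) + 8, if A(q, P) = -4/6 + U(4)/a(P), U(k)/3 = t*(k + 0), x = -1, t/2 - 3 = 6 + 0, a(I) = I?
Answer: -8812/15 ≈ -587.47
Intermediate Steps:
t = 18 (t = 6 + 2*(6 + 0) = 6 + 2*6 = 6 + 12 = 18)
U(k) = 54*k (U(k) = 3*(18*(k + 0)) = 3*(18*k) = 54*k)
A(q, P) = -⅔ + 216/P (A(q, P) = -4/6 + (54*4)/P = -4*⅙ + 216/P = -⅔ + 216/P)
-14*A(x, 5) + 8 = -14*(-⅔ + 216/5) + 8 = -14*638/15 + 8 = -8932/15 + 8 = -8812/15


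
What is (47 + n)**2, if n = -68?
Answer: 441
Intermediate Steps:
(47 + n)**2 = (47 - 68)**2 = (-21)**2 = 441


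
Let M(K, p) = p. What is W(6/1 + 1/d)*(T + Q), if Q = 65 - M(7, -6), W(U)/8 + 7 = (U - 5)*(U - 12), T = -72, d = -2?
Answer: 82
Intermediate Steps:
W(U) = -56 + 8*(-12 + U)*(-5 + U) (W(U) = -56 + 8*((U - 5)*(U - 12)) = -56 + 8*((-5 + U)*(-12 + U)) = -56 + 8*((-12 + U)*(-5 + U)) = -56 + 8*(-12 + U)*(-5 + U))
Q = 71 (Q = 65 - 1*(-6) = 65 + 6 = 71)
W(6/1 + 1/d)*(T + Q) = (424 - 136*(6/1 + 1/(-2)) + 8*(6/1 + 1/(-2))²)*(-72 + 71) = (424 - 136*(6*1 + 1*(-½)) + 8*(6*1 + 1*(-½))²)*(-1) = (424 - 136*(6 - ½) + 8*(6 - ½)²)*(-1) = (424 - 136*11/2 + 8*(11/2)²)*(-1) = (424 - 748 + 8*(121/4))*(-1) = (424 - 748 + 242)*(-1) = -82*(-1) = 82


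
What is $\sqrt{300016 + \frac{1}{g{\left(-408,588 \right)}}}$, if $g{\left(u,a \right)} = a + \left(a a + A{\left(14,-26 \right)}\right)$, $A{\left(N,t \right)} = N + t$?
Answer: $\frac{\sqrt{249883206396005}}{28860} \approx 547.74$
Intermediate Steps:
$g{\left(u,a \right)} = -12 + a + a^{2}$ ($g{\left(u,a \right)} = a + \left(a a + \left(14 - 26\right)\right) = a + \left(a^{2} - 12\right) = a + \left(-12 + a^{2}\right) = -12 + a + a^{2}$)
$\sqrt{300016 + \frac{1}{g{\left(-408,588 \right)}}} = \sqrt{300016 + \frac{1}{-12 + 588 + 588^{2}}} = \sqrt{300016 + \frac{1}{-12 + 588 + 345744}} = \sqrt{300016 + \frac{1}{346320}} = \sqrt{\frac{103901541121}{346320}} = \frac{\sqrt{249883206396005}}{28860}$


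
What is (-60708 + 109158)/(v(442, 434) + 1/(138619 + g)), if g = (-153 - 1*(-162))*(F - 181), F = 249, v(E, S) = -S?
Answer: -6745741950/60426253 ≈ -111.64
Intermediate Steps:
g = 612 (g = (-153 - 1*(-162))*(249 - 181) = (-153 + 162)*68 = 9*68 = 612)
(-60708 + 109158)/(v(442, 434) + 1/(138619 + g)) = (-60708 + 109158)/(-1*434 + 1/(138619 + 612)) = 48450/(-434 + 1/139231) = 48450/(-60426253/139231) = 48450*(-139231/60426253) = -6745741950/60426253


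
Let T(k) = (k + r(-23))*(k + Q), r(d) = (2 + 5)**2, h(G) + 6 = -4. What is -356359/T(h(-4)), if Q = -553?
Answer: 356359/21957 ≈ 16.230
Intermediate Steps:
h(G) = -10 (h(G) = -6 - 4 = -10)
r(d) = 49 (r(d) = 7**2 = 49)
T(k) = (-553 + k)*(49 + k) (T(k) = (k + 49)*(k - 553) = (49 + k)*(-553 + k) = (-553 + k)*(49 + k))
-356359/T(h(-4)) = -356359/(-27097 + (-10)**2 - 504*(-10)) = -356359/(-27097 + 100 + 5040) = -356359/(-21957) = -356359*(-1/21957) = 356359/21957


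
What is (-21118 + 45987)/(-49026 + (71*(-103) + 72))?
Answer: -24869/56267 ≈ -0.44198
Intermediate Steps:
(-21118 + 45987)/(-49026 + (71*(-103) + 72)) = 24869/(-49026 + (-7313 + 72)) = 24869/(-49026 - 7241) = 24869/(-56267) = 24869*(-1/56267) = -24869/56267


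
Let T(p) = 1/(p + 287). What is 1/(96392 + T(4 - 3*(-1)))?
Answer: 294/28339249 ≈ 1.0374e-5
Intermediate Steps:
T(p) = 1/(287 + p)
1/(96392 + T(4 - 3*(-1))) = 1/(96392 + 1/(287 + (4 - 3*(-1)))) = 1/(96392 + 1/(287 + (4 + 3))) = 1/(96392 + 1/(287 + 7)) = 1/(96392 + 1/294) = 1/(28339249/294) = 294/28339249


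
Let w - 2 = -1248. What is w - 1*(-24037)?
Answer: 22791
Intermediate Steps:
w = -1246 (w = 2 - 1248 = -1246)
w - 1*(-24037) = -1246 - 1*(-24037) = -1246 + 24037 = 22791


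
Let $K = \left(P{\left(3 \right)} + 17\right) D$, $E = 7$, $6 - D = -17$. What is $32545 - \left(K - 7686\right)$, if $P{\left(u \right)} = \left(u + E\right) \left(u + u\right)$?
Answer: $38460$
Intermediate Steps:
$D = 23$ ($D = 6 - -17 = 6 + 17 = 23$)
$P{\left(u \right)} = 2 u \left(7 + u\right)$ ($P{\left(u \right)} = \left(u + 7\right) \left(u + u\right) = \left(7 + u\right) 2 u = 2 u \left(7 + u\right)$)
$K = 1771$ ($K = \left(2 \cdot 3 \left(7 + 3\right) + 17\right) 23 = \left(2 \cdot 3 \cdot 10 + 17\right) 23 = \left(60 + 17\right) 23 = 77 \cdot 23 = 1771$)
$32545 - \left(K - 7686\right) = 32545 - \left(1771 - 7686\right) = 32545 - -5915 = 32545 + 5915 = 38460$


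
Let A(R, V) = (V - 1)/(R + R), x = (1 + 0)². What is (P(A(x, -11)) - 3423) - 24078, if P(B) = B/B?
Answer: -27500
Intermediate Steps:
x = 1 (x = 1² = 1)
A(R, V) = (-1 + V)/(2*R) (A(R, V) = (-1 + V)/((2*R)) = (-1 + V)*(1/(2*R)) = (-1 + V)/(2*R))
P(B) = 1
(P(A(x, -11)) - 3423) - 24078 = (1 - 3423) - 24078 = -3422 - 24078 = -27500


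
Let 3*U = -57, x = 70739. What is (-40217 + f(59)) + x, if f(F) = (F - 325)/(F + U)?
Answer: 610307/20 ≈ 30515.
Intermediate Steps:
U = -19 (U = (⅓)*(-57) = -19)
f(F) = (-325 + F)/(-19 + F) (f(F) = (F - 325)/(F - 19) = (-325 + F)/(-19 + F))
(-40217 + f(59)) + x = (-40217 + (-325 + 59)/(-19 + 59)) + 70739 = (-40217 - 266/40) + 70739 = (-40217 + (1/40)*(-266)) + 70739 = (-40217 - 133/20) + 70739 = -804473/20 + 70739 = 610307/20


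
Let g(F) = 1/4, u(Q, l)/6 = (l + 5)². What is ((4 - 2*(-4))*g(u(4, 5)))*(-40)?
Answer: -120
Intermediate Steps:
u(Q, l) = 6*(5 + l)² (u(Q, l) = 6*(l + 5)² = 6*(5 + l)²)
g(F) = ¼
((4 - 2*(-4))*g(u(4, 5)))*(-40) = ((4 - 2*(-4))*(¼))*(-40) = ((4 + 8)*(¼))*(-40) = (12*(¼))*(-40) = 3*(-40) = -120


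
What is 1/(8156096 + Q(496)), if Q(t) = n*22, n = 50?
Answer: 1/8157196 ≈ 1.2259e-7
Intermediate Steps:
Q(t) = 1100 (Q(t) = 50*22 = 1100)
1/(8156096 + Q(496)) = 1/(8156096 + 1100) = 1/8157196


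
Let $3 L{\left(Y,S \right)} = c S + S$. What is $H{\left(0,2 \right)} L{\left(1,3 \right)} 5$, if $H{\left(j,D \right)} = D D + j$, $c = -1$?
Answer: $0$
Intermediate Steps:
$H{\left(j,D \right)} = j + D^{2}$ ($H{\left(j,D \right)} = D^{2} + j = j + D^{2}$)
$L{\left(Y,S \right)} = 0$ ($L{\left(Y,S \right)} = \frac{- S + S}{3} = \frac{1}{3} \cdot 0 = 0$)
$H{\left(0,2 \right)} L{\left(1,3 \right)} 5 = \left(0 + 2^{2}\right) 0 \cdot 5 = \left(0 + 4\right) 0 \cdot 5 = 4 \cdot 0 \cdot 5 = 0 \cdot 5 = 0$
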